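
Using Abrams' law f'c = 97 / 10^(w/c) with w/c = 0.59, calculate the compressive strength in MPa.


f'c = 97 / 10^0.59
= 97 / 3.89
= 24.93 MPa

24.93


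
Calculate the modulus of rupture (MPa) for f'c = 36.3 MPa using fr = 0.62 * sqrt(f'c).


fr = 0.62 * sqrt(36.3)
= 3.735 MPa

3.735


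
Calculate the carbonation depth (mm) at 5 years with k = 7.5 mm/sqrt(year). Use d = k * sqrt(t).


depth = k * sqrt(t)
= 7.5 * sqrt(5)
= 16.77 mm

16.77


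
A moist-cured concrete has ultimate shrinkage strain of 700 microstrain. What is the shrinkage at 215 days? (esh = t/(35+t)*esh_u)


esh(215) = 215 / (35 + 215) * 700
= 215 / 250 * 700
= 602.0 microstrain

602.0


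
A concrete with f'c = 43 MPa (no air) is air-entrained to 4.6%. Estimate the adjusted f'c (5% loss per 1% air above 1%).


Strength loss = (4.6 - 1) * 5 = 18.0%
f'c = 43 * (1 - 18.0/100)
= 35.26 MPa

35.26


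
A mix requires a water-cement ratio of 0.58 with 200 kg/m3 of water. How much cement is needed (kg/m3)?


Cement = water / (w/c)
= 200 / 0.58
= 344.8 kg/m3

344.8


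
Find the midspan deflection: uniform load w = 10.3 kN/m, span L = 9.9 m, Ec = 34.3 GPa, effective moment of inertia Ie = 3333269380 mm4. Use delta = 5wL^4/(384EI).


Convert: L = 9.9 m = 9900 mm, Ec = 34.3 GPa = 34300 MPa
delta = 5 * 10.3 * 9900^4 / (384 * 34300 * 3333269380)
= 11.27 mm

11.27


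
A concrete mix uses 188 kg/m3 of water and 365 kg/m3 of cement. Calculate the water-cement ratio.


w/c = water / cement
w/c = 188 / 365 = 0.515

0.515


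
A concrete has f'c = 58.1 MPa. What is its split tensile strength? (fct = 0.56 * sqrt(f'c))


fct = 0.56 * sqrt(58.1)
= 0.56 * 7.622
= 4.269 MPa

4.269


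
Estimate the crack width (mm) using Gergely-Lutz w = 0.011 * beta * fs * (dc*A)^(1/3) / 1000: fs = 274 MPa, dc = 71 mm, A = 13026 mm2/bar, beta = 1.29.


w = 0.011 * beta * fs * (dc * A)^(1/3) / 1000
= 0.011 * 1.29 * 274 * (71 * 13026)^(1/3) / 1000
= 0.379 mm

0.379


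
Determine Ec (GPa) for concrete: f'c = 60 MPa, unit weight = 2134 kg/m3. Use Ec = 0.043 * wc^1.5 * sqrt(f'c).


Ec = 0.043 * 2134^1.5 * sqrt(60) / 1000
= 32.83 GPa

32.83


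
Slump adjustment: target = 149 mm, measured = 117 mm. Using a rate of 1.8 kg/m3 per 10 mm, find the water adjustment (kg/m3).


Difference = 149 - 117 = 32 mm
Water adjustment = 32 * 1.8 / 10 = 5.8 kg/m3

5.8


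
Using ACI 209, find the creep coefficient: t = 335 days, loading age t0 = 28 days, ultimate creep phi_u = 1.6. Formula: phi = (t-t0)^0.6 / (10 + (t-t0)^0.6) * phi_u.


dt = 335 - 28 = 307
phi = 307^0.6 / (10 + 307^0.6) * 1.6
= 1.21

1.21


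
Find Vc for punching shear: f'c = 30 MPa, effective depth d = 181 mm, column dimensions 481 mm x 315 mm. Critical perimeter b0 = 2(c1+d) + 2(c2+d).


b0 = 2*(481 + 181) + 2*(315 + 181) = 2316 mm
Vc = 0.33 * sqrt(30) * 2316 * 181 / 1000
= 757.69 kN

757.69


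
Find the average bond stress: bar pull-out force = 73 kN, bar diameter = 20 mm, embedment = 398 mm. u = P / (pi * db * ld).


u = P / (pi * db * ld)
= 73 * 1000 / (pi * 20 * 398)
= 2.919 MPa

2.919


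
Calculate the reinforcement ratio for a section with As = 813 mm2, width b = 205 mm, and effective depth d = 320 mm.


rho = As / (b * d)
= 813 / (205 * 320)
= 0.0124

0.0124


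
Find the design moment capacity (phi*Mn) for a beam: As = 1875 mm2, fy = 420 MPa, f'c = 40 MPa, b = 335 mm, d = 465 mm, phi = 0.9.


a = As * fy / (0.85 * f'c * b)
= 1875 * 420 / (0.85 * 40 * 335)
= 69.1396 mm
Mn = As * fy * (d - a/2) / 10^6
= 338.9638 kN-m
phi*Mn = 0.9 * 338.9638 = 305.07 kN-m

305.07


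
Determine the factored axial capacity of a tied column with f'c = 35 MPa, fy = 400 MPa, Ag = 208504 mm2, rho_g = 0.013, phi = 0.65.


Ast = rho * Ag = 0.013 * 208504 = 2710.552 mm2
phi*Pn = 0.65 * 0.80 * (0.85 * 35 * (208504 - 2710.552) + 400 * 2710.552) / 1000
= 3747.42 kN

3747.42


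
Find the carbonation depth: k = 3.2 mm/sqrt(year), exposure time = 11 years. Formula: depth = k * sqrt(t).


depth = k * sqrt(t)
= 3.2 * sqrt(11)
= 10.61 mm

10.61


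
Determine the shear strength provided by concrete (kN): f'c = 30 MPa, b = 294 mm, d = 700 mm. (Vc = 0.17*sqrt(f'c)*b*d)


Vc = 0.17 * sqrt(30) * 294 * 700 / 1000
= 191.63 kN

191.63


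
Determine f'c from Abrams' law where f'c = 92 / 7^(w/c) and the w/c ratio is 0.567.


f'c = 92 / 7^0.567
= 92 / 3.014
= 30.52 MPa

30.52


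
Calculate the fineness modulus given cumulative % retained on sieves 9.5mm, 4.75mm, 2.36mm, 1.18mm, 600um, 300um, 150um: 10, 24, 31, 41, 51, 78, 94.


FM = sum(cumulative % retained) / 100
= 329 / 100
= 3.29

3.29


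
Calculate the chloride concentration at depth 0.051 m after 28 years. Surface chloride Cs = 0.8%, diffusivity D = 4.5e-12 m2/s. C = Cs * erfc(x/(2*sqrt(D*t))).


t_seconds = 28 * 365.25 * 24 * 3600 = 883612800.0 s
arg = 0.051 / (2 * sqrt(4.5e-12 * 883612800.0))
= 0.4044
erfc(0.4044) = 0.5674
C = 0.8 * 0.5674 = 0.4539%

0.4539


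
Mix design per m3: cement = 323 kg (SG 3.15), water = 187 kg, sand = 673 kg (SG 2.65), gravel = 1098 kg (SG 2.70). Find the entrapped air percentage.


Vol cement = 323 / (3.15 * 1000) = 0.10254 m3
Vol water = 187 / 1000 = 0.187 m3
Vol sand = 673 / (2.65 * 1000) = 0.253962 m3
Vol gravel = 1098 / (2.70 * 1000) = 0.406667 m3
Total solid + water volume = 0.950169 m3
Air = (1 - 0.950169) * 100 = 4.98%

4.98


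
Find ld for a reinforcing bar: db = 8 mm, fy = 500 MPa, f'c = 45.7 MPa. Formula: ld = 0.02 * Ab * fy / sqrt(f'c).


Ab = pi * 8^2 / 4 = 50.265 mm2
ld = 0.02 * 50.265 * 500 / sqrt(45.7)
= 74.4 mm

74.4


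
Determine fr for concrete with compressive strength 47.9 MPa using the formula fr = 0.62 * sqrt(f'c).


fr = 0.62 * sqrt(47.9)
= 4.291 MPa

4.291


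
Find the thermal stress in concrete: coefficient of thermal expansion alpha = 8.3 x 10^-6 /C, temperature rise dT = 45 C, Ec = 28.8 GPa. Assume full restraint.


sigma = alpha * dT * Ec
= 8.3e-6 * 45 * 28.8 * 1000
= 10.757 MPa

10.757


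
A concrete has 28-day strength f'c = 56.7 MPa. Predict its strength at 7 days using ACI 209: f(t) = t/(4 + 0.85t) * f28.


f(7) = 7 / (4 + 0.85 * 7) * 56.7
= 7 / 9.95 * 56.7
= 39.89 MPa

39.89


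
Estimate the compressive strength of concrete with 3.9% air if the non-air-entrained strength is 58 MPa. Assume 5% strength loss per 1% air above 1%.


Strength loss = (3.9 - 1) * 5 = 14.5%
f'c = 58 * (1 - 14.5/100)
= 49.59 MPa

49.59


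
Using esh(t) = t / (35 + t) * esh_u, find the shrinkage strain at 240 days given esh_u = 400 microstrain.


esh(240) = 240 / (35 + 240) * 400
= 240 / 275 * 400
= 349.1 microstrain

349.1


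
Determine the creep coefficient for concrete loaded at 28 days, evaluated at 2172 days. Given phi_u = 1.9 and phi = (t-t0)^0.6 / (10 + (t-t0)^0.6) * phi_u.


dt = 2172 - 28 = 2144
phi = 2144^0.6 / (10 + 2144^0.6) * 1.9
= 1.727

1.727


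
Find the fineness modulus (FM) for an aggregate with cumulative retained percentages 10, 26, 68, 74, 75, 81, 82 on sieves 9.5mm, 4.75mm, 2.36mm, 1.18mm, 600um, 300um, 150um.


FM = sum(cumulative % retained) / 100
= 416 / 100
= 4.16

4.16


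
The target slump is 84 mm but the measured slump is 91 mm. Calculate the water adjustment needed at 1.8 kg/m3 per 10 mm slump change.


Difference = 84 - 91 = -7 mm
Water adjustment = -7 * 1.8 / 10 = -1.3 kg/m3

-1.3


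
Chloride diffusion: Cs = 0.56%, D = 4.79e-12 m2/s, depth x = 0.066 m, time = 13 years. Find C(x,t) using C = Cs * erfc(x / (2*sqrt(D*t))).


t_seconds = 13 * 365.25 * 24 * 3600 = 410248800.0 s
arg = 0.066 / (2 * sqrt(4.79e-12 * 410248800.0))
= 0.7444
erfc(0.7444) = 0.2924
C = 0.56 * 0.2924 = 0.1638%

0.1638


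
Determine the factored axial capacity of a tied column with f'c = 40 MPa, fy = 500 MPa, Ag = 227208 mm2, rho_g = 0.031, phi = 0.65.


Ast = rho * Ag = 0.031 * 227208 = 7043.448 mm2
phi*Pn = 0.65 * 0.80 * (0.85 * 40 * (227208 - 7043.448) + 500 * 7043.448) / 1000
= 5723.81 kN

5723.81


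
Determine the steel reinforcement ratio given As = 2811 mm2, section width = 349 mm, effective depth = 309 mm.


rho = As / (b * d)
= 2811 / (349 * 309)
= 0.0261

0.0261


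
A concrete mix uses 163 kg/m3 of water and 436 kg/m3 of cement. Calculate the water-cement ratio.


w/c = water / cement
w/c = 163 / 436 = 0.374

0.374


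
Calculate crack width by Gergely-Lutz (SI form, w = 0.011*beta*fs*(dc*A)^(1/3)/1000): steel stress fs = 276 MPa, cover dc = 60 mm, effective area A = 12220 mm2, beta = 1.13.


w = 0.011 * beta * fs * (dc * A)^(1/3) / 1000
= 0.011 * 1.13 * 276 * (60 * 12220)^(1/3) / 1000
= 0.309 mm

0.309


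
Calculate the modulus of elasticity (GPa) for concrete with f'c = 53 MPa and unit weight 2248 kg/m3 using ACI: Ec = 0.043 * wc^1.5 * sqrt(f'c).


Ec = 0.043 * 2248^1.5 * sqrt(53) / 1000
= 33.37 GPa

33.37


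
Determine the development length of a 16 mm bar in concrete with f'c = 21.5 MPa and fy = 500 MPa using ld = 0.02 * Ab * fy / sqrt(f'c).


Ab = pi * 16^2 / 4 = 201.062 mm2
ld = 0.02 * 201.062 * 500 / sqrt(21.5)
= 433.6 mm

433.6


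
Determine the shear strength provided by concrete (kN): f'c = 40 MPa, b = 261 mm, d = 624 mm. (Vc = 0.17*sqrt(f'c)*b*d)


Vc = 0.17 * sqrt(40) * 261 * 624 / 1000
= 175.11 kN

175.11


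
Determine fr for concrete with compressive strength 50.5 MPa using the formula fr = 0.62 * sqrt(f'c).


fr = 0.62 * sqrt(50.5)
= 4.406 MPa

4.406


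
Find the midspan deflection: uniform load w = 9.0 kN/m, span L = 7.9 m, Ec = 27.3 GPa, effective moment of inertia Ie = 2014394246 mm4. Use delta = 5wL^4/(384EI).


Convert: L = 7.9 m = 7900 mm, Ec = 27.3 GPa = 27300 MPa
delta = 5 * 9.0 * 7900^4 / (384 * 27300 * 2014394246)
= 8.3 mm

8.3


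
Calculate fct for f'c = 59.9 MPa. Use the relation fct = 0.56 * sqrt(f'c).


fct = 0.56 * sqrt(59.9)
= 0.56 * 7.74
= 4.334 MPa

4.334


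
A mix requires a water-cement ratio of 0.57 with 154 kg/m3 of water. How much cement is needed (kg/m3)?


Cement = water / (w/c)
= 154 / 0.57
= 270.2 kg/m3

270.2


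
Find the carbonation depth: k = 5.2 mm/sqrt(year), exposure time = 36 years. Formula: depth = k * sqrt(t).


depth = k * sqrt(t)
= 5.2 * sqrt(36)
= 31.2 mm

31.2


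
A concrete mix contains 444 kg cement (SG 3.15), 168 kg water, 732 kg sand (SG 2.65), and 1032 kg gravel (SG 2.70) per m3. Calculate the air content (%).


Vol cement = 444 / (3.15 * 1000) = 0.140952 m3
Vol water = 168 / 1000 = 0.168 m3
Vol sand = 732 / (2.65 * 1000) = 0.276226 m3
Vol gravel = 1032 / (2.70 * 1000) = 0.382222 m3
Total solid + water volume = 0.967401 m3
Air = (1 - 0.967401) * 100 = 3.26%

3.26


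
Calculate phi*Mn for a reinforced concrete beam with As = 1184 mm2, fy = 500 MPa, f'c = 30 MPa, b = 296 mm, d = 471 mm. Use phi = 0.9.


a = As * fy / (0.85 * f'c * b)
= 1184 * 500 / (0.85 * 30 * 296)
= 78.4314 mm
Mn = As * fy * (d - a/2) / 10^6
= 255.6163 kN-m
phi*Mn = 0.9 * 255.6163 = 230.05 kN-m

230.05


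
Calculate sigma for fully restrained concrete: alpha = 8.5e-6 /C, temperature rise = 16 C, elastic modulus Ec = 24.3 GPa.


sigma = alpha * dT * Ec
= 8.5e-6 * 16 * 24.3 * 1000
= 3.305 MPa

3.305


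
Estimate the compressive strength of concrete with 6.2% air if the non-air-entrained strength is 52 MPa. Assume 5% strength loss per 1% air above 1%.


Strength loss = (6.2 - 1) * 5 = 26.0%
f'c = 52 * (1 - 26.0/100)
= 38.48 MPa

38.48


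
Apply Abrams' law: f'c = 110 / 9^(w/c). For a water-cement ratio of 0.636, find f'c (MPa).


f'c = 110 / 9^0.636
= 110 / 4.045
= 27.2 MPa

27.2


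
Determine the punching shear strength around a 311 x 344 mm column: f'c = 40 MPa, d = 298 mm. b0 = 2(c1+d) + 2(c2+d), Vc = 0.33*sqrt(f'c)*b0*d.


b0 = 2*(311 + 298) + 2*(344 + 298) = 2502 mm
Vc = 0.33 * sqrt(40) * 2502 * 298 / 1000
= 1556.14 kN

1556.14


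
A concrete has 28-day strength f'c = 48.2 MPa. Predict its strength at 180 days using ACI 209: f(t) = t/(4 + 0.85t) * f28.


f(180) = 180 / (4 + 0.85 * 180) * 48.2
= 180 / 157.0 * 48.2
= 55.26 MPa

55.26


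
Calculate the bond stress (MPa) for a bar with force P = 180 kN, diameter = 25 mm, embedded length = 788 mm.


u = P / (pi * db * ld)
= 180 * 1000 / (pi * 25 * 788)
= 2.908 MPa

2.908


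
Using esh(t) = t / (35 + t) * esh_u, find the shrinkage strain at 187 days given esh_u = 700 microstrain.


esh(187) = 187 / (35 + 187) * 700
= 187 / 222 * 700
= 589.6 microstrain

589.6


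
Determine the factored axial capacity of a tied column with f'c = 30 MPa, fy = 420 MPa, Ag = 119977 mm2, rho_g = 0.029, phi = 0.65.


Ast = rho * Ag = 0.029 * 119977 = 3479.333 mm2
phi*Pn = 0.65 * 0.80 * (0.85 * 30 * (119977 - 3479.333) + 420 * 3479.333) / 1000
= 2304.65 kN

2304.65


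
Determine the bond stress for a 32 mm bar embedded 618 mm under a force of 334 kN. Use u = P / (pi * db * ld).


u = P / (pi * db * ld)
= 334 * 1000 / (pi * 32 * 618)
= 5.376 MPa

5.376


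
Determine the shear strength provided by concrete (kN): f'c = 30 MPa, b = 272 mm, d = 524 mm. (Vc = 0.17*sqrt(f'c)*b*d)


Vc = 0.17 * sqrt(30) * 272 * 524 / 1000
= 132.71 kN

132.71


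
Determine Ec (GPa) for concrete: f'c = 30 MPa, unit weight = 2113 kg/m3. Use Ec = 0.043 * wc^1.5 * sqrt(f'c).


Ec = 0.043 * 2113^1.5 * sqrt(30) / 1000
= 22.88 GPa

22.88


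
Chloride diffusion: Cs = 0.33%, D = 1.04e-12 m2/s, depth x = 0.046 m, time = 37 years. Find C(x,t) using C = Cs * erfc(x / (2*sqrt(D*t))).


t_seconds = 37 * 365.25 * 24 * 3600 = 1167631200.0 s
arg = 0.046 / (2 * sqrt(1.04e-12 * 1167631200.0))
= 0.66
erfc(0.66) = 0.3506
C = 0.33 * 0.3506 = 0.1157%

0.1157


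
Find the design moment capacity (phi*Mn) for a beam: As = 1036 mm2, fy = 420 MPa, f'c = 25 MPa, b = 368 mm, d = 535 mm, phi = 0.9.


a = As * fy / (0.85 * f'c * b)
= 1036 * 420 / (0.85 * 25 * 368)
= 55.6419 mm
Mn = As * fy * (d - a/2) / 10^6
= 220.6837 kN-m
phi*Mn = 0.9 * 220.6837 = 198.62 kN-m

198.62


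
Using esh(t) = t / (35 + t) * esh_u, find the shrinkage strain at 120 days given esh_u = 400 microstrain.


esh(120) = 120 / (35 + 120) * 400
= 120 / 155 * 400
= 309.7 microstrain

309.7


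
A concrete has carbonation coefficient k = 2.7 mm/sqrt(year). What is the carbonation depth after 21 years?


depth = k * sqrt(t)
= 2.7 * sqrt(21)
= 12.37 mm

12.37


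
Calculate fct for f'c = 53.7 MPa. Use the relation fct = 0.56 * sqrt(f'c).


fct = 0.56 * sqrt(53.7)
= 0.56 * 7.328
= 4.104 MPa

4.104


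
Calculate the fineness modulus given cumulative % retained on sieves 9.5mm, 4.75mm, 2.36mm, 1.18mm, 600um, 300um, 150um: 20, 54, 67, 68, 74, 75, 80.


FM = sum(cumulative % retained) / 100
= 438 / 100
= 4.38

4.38


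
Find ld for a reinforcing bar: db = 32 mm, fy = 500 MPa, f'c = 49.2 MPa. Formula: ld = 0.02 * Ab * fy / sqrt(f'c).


Ab = pi * 32^2 / 4 = 804.248 mm2
ld = 0.02 * 804.248 * 500 / sqrt(49.2)
= 1146.6 mm

1146.6


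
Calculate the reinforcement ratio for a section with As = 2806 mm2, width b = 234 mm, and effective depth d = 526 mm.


rho = As / (b * d)
= 2806 / (234 * 526)
= 0.0228

0.0228


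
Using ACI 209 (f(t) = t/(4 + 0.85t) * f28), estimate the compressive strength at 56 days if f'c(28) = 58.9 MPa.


f(56) = 56 / (4 + 0.85 * 56) * 58.9
= 56 / 51.6 * 58.9
= 63.92 MPa

63.92


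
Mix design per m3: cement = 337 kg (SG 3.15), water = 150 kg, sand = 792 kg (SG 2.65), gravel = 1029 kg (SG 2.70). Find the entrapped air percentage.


Vol cement = 337 / (3.15 * 1000) = 0.106984 m3
Vol water = 150 / 1000 = 0.15 m3
Vol sand = 792 / (2.65 * 1000) = 0.298868 m3
Vol gravel = 1029 / (2.70 * 1000) = 0.381111 m3
Total solid + water volume = 0.936963 m3
Air = (1 - 0.936963) * 100 = 6.3%

6.3


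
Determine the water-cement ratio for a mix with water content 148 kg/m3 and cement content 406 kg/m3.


w/c = water / cement
w/c = 148 / 406 = 0.365

0.365


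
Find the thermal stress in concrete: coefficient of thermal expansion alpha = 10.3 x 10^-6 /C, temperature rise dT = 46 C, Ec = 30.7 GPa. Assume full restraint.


sigma = alpha * dT * Ec
= 10.3e-6 * 46 * 30.7 * 1000
= 14.546 MPa

14.546


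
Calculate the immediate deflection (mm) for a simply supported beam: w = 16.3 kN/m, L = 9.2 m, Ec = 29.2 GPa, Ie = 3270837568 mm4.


Convert: L = 9.2 m = 9200 mm, Ec = 29.2 GPa = 29200 MPa
delta = 5 * 16.3 * 9200^4 / (384 * 29200 * 3270837568)
= 15.92 mm

15.92


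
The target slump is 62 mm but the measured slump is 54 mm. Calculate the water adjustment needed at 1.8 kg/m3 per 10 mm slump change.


Difference = 62 - 54 = 8 mm
Water adjustment = 8 * 1.8 / 10 = 1.4 kg/m3

1.4


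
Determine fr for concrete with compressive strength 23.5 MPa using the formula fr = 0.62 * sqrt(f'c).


fr = 0.62 * sqrt(23.5)
= 3.006 MPa

3.006


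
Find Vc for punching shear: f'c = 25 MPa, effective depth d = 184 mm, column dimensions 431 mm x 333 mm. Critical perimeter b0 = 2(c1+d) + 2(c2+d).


b0 = 2*(431 + 184) + 2*(333 + 184) = 2264 mm
Vc = 0.33 * sqrt(25) * 2264 * 184 / 1000
= 687.35 kN

687.35


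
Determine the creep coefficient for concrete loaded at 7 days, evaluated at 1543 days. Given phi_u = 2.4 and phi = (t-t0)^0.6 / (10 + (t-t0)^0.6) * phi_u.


dt = 1543 - 7 = 1536
phi = 1536^0.6 / (10 + 1536^0.6) * 2.4
= 2.138

2.138


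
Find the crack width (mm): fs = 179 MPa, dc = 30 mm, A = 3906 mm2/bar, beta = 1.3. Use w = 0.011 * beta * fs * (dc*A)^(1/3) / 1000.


w = 0.011 * beta * fs * (dc * A)^(1/3) / 1000
= 0.011 * 1.3 * 179 * (30 * 3906)^(1/3) / 1000
= 0.125 mm

0.125


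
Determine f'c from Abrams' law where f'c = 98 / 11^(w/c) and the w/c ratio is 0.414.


f'c = 98 / 11^0.414
= 98 / 2.699
= 36.32 MPa

36.32


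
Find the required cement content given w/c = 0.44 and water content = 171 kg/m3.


Cement = water / (w/c)
= 171 / 0.44
= 388.6 kg/m3

388.6


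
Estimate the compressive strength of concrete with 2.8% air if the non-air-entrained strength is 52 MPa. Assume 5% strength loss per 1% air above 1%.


Strength loss = (2.8 - 1) * 5 = 9.0%
f'c = 52 * (1 - 9.0/100)
= 47.32 MPa

47.32


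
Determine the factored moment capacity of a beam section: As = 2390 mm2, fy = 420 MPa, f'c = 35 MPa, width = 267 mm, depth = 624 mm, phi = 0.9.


a = As * fy / (0.85 * f'c * b)
= 2390 * 420 / (0.85 * 35 * 267)
= 126.3714 mm
Mn = As * fy * (d - a/2) / 10^6
= 562.9454 kN-m
phi*Mn = 0.9 * 562.9454 = 506.65 kN-m

506.65


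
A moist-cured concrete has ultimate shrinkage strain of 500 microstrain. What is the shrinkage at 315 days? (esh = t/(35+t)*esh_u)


esh(315) = 315 / (35 + 315) * 500
= 315 / 350 * 500
= 450.0 microstrain

450.0


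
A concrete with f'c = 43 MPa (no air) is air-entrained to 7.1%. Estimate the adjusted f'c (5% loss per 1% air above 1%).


Strength loss = (7.1 - 1) * 5 = 30.5%
f'c = 43 * (1 - 30.5/100)
= 29.89 MPa

29.89


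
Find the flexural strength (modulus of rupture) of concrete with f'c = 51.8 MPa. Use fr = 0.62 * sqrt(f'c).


fr = 0.62 * sqrt(51.8)
= 4.462 MPa

4.462


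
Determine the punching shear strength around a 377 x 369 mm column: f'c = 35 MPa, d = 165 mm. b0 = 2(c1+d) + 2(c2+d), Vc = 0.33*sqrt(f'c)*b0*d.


b0 = 2*(377 + 165) + 2*(369 + 165) = 2152 mm
Vc = 0.33 * sqrt(35) * 2152 * 165 / 1000
= 693.22 kN

693.22


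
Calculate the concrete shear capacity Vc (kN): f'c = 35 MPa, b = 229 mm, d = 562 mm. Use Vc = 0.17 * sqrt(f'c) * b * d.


Vc = 0.17 * sqrt(35) * 229 * 562 / 1000
= 129.44 kN

129.44


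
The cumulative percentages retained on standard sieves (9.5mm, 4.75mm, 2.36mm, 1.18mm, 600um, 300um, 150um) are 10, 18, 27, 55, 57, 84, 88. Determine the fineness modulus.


FM = sum(cumulative % retained) / 100
= 339 / 100
= 3.39

3.39


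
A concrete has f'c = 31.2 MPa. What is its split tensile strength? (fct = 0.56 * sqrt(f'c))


fct = 0.56 * sqrt(31.2)
= 0.56 * 5.586
= 3.128 MPa

3.128


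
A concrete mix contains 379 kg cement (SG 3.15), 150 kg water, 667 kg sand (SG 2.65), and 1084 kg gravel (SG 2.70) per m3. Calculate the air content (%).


Vol cement = 379 / (3.15 * 1000) = 0.120317 m3
Vol water = 150 / 1000 = 0.15 m3
Vol sand = 667 / (2.65 * 1000) = 0.251698 m3
Vol gravel = 1084 / (2.70 * 1000) = 0.401481 m3
Total solid + water volume = 0.923497 m3
Air = (1 - 0.923497) * 100 = 7.65%

7.65


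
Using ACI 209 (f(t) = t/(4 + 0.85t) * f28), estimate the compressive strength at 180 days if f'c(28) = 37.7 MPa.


f(180) = 180 / (4 + 0.85 * 180) * 37.7
= 180 / 157.0 * 37.7
= 43.22 MPa

43.22


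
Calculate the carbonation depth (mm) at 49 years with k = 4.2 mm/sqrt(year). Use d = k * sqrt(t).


depth = k * sqrt(t)
= 4.2 * sqrt(49)
= 29.4 mm

29.4


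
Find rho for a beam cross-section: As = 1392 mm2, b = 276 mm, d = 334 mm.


rho = As / (b * d)
= 1392 / (276 * 334)
= 0.0151

0.0151


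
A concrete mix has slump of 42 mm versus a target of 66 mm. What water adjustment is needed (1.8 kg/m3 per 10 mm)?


Difference = 66 - 42 = 24 mm
Water adjustment = 24 * 1.8 / 10 = 4.3 kg/m3

4.3


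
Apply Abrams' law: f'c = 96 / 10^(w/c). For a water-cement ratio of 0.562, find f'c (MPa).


f'c = 96 / 10^0.562
= 96 / 3.648
= 26.32 MPa

26.32


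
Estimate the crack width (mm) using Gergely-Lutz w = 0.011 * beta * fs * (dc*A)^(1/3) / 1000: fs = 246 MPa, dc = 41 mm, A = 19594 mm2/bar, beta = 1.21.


w = 0.011 * beta * fs * (dc * A)^(1/3) / 1000
= 0.011 * 1.21 * 246 * (41 * 19594)^(1/3) / 1000
= 0.304 mm

0.304


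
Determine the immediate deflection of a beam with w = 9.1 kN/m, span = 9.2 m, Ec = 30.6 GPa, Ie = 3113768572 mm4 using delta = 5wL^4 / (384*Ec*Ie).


Convert: L = 9.2 m = 9200 mm, Ec = 30.6 GPa = 30600 MPa
delta = 5 * 9.1 * 9200^4 / (384 * 30600 * 3113768572)
= 8.91 mm

8.91


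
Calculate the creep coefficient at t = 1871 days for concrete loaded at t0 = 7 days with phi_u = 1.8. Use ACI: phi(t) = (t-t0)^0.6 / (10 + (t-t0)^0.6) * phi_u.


dt = 1871 - 7 = 1864
phi = 1864^0.6 / (10 + 1864^0.6) * 1.8
= 1.623

1.623


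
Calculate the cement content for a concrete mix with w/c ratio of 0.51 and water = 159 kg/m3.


Cement = water / (w/c)
= 159 / 0.51
= 311.8 kg/m3

311.8


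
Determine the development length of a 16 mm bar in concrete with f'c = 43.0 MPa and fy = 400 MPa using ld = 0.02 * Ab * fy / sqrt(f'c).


Ab = pi * 16^2 / 4 = 201.062 mm2
ld = 0.02 * 201.062 * 400 / sqrt(43.0)
= 245.3 mm

245.3


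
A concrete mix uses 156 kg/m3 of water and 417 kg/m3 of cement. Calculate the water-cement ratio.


w/c = water / cement
w/c = 156 / 417 = 0.374

0.374


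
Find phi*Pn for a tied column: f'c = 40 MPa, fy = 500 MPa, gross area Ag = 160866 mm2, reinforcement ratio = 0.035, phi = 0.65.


Ast = rho * Ag = 0.035 * 160866 = 5630.31 mm2
phi*Pn = 0.65 * 0.80 * (0.85 * 40 * (160866 - 5630.31) + 500 * 5630.31) / 1000
= 4208.45 kN

4208.45


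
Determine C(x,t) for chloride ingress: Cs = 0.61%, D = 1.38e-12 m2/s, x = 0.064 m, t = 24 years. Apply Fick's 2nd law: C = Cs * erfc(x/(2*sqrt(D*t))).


t_seconds = 24 * 365.25 * 24 * 3600 = 757382400.0 s
arg = 0.064 / (2 * sqrt(1.38e-12 * 757382400.0))
= 0.9898
erfc(0.9898) = 0.1616
C = 0.61 * 0.1616 = 0.0986%

0.0986


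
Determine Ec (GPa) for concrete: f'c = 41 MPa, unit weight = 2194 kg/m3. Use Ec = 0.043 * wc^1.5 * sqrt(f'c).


Ec = 0.043 * 2194^1.5 * sqrt(41) / 1000
= 28.3 GPa

28.3


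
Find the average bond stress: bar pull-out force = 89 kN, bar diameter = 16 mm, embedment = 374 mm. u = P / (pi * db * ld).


u = P / (pi * db * ld)
= 89 * 1000 / (pi * 16 * 374)
= 4.734 MPa

4.734


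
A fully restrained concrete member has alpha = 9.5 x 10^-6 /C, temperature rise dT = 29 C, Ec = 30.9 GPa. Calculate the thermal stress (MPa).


sigma = alpha * dT * Ec
= 9.5e-6 * 29 * 30.9 * 1000
= 8.513 MPa

8.513


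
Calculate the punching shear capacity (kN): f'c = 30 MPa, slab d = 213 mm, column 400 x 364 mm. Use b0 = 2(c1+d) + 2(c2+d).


b0 = 2*(400 + 213) + 2*(364 + 213) = 2380 mm
Vc = 0.33 * sqrt(30) * 2380 * 213 / 1000
= 916.29 kN

916.29


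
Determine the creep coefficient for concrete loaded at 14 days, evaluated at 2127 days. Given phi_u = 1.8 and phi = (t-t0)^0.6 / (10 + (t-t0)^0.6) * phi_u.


dt = 2127 - 14 = 2113
phi = 2113^0.6 / (10 + 2113^0.6) * 1.8
= 1.635

1.635


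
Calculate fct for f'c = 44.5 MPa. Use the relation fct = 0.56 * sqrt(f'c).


fct = 0.56 * sqrt(44.5)
= 0.56 * 6.671
= 3.736 MPa

3.736


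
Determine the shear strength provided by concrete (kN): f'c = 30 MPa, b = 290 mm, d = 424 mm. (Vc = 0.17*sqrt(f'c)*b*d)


Vc = 0.17 * sqrt(30) * 290 * 424 / 1000
= 114.49 kN

114.49


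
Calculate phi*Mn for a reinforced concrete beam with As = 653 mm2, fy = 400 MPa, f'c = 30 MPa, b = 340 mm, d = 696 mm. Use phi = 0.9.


a = As * fy / (0.85 * f'c * b)
= 653 * 400 / (0.85 * 30 * 340)
= 30.1269 mm
Mn = As * fy * (d - a/2) / 10^6
= 177.8606 kN-m
phi*Mn = 0.9 * 177.8606 = 160.07 kN-m

160.07


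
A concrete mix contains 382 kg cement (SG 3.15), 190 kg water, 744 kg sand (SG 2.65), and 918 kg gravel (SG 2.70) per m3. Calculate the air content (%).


Vol cement = 382 / (3.15 * 1000) = 0.12127 m3
Vol water = 190 / 1000 = 0.19 m3
Vol sand = 744 / (2.65 * 1000) = 0.280755 m3
Vol gravel = 918 / (2.70 * 1000) = 0.34 m3
Total solid + water volume = 0.932025 m3
Air = (1 - 0.932025) * 100 = 6.8%

6.8


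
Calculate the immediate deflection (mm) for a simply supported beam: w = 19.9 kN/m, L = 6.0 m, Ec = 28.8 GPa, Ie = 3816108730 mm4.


Convert: L = 6.0 m = 6000 mm, Ec = 28.8 GPa = 28800 MPa
delta = 5 * 19.9 * 6000^4 / (384 * 28800 * 3816108730)
= 3.06 mm

3.06


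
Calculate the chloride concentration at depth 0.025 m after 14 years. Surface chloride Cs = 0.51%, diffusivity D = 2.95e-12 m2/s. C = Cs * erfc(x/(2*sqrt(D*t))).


t_seconds = 14 * 365.25 * 24 * 3600 = 441806400.0 s
arg = 0.025 / (2 * sqrt(2.95e-12 * 441806400.0))
= 0.3462
erfc(0.3462) = 0.6244
C = 0.51 * 0.6244 = 0.3184%

0.3184


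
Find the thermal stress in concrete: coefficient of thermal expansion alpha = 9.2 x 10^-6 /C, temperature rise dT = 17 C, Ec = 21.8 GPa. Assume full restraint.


sigma = alpha * dT * Ec
= 9.2e-6 * 17 * 21.8 * 1000
= 3.41 MPa

3.41


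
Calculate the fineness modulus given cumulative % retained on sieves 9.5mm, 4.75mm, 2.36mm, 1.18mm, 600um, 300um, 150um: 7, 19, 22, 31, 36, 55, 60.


FM = sum(cumulative % retained) / 100
= 230 / 100
= 2.3

2.3


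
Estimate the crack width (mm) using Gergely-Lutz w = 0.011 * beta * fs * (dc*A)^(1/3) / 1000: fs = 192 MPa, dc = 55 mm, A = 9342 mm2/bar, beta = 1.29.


w = 0.011 * beta * fs * (dc * A)^(1/3) / 1000
= 0.011 * 1.29 * 192 * (55 * 9342)^(1/3) / 1000
= 0.218 mm

0.218


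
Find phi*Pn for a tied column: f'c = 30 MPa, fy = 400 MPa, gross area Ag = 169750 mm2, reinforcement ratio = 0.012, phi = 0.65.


Ast = rho * Ag = 0.012 * 169750 = 2037 mm2
phi*Pn = 0.65 * 0.80 * (0.85 * 30 * (169750 - 2037) + 400 * 2037) / 1000
= 2647.57 kN

2647.57


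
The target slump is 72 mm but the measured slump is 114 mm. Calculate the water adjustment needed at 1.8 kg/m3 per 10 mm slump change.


Difference = 72 - 114 = -42 mm
Water adjustment = -42 * 1.8 / 10 = -7.6 kg/m3

-7.6


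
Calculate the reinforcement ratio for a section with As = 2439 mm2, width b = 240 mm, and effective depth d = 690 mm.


rho = As / (b * d)
= 2439 / (240 * 690)
= 0.0147

0.0147


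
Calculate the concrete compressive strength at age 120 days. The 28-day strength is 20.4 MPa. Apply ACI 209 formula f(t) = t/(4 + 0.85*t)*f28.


f(120) = 120 / (4 + 0.85 * 120) * 20.4
= 120 / 106.0 * 20.4
= 23.09 MPa

23.09


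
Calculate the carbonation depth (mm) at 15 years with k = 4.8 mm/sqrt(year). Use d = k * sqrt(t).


depth = k * sqrt(t)
= 4.8 * sqrt(15)
= 18.59 mm

18.59


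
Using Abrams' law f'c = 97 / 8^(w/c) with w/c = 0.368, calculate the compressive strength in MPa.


f'c = 97 / 8^0.368
= 97 / 2.149
= 45.13 MPa

45.13


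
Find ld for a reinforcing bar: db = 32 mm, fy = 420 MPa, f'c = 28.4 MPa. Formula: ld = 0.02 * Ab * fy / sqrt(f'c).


Ab = pi * 32^2 / 4 = 804.248 mm2
ld = 0.02 * 804.248 * 420 / sqrt(28.4)
= 1267.7 mm

1267.7


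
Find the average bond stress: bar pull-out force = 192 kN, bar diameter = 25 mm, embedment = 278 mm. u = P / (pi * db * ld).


u = P / (pi * db * ld)
= 192 * 1000 / (pi * 25 * 278)
= 8.794 MPa

8.794


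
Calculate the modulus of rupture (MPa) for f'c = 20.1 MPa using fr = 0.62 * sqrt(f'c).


fr = 0.62 * sqrt(20.1)
= 2.78 MPa

2.78


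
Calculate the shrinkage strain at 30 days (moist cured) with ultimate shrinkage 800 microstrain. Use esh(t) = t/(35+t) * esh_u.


esh(30) = 30 / (35 + 30) * 800
= 30 / 65 * 800
= 369.2 microstrain

369.2


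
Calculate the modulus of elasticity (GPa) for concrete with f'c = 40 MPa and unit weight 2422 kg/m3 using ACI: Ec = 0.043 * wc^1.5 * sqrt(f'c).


Ec = 0.043 * 2422^1.5 * sqrt(40) / 1000
= 32.42 GPa

32.42


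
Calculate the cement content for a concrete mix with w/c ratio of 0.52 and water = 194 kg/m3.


Cement = water / (w/c)
= 194 / 0.52
= 373.1 kg/m3

373.1


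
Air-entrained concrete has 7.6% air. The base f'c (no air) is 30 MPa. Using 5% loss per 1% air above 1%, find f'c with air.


Strength loss = (7.6 - 1) * 5 = 33.0%
f'c = 30 * (1 - 33.0/100)
= 20.1 MPa

20.1


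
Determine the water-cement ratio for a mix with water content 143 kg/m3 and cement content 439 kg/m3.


w/c = water / cement
w/c = 143 / 439 = 0.326

0.326


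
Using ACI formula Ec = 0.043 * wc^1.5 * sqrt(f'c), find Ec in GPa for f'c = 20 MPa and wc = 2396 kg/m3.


Ec = 0.043 * 2396^1.5 * sqrt(20) / 1000
= 22.55 GPa

22.55


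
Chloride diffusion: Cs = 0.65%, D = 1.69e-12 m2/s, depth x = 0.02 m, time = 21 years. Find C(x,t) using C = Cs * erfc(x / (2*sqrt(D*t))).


t_seconds = 21 * 365.25 * 24 * 3600 = 662709600.0 s
arg = 0.02 / (2 * sqrt(1.69e-12 * 662709600.0))
= 0.2988
erfc(0.2988) = 0.6726
C = 0.65 * 0.6726 = 0.4372%

0.4372


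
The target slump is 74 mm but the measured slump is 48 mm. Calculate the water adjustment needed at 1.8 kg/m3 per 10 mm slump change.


Difference = 74 - 48 = 26 mm
Water adjustment = 26 * 1.8 / 10 = 4.7 kg/m3

4.7


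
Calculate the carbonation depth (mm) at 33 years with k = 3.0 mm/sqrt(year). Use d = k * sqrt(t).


depth = k * sqrt(t)
= 3.0 * sqrt(33)
= 17.23 mm

17.23


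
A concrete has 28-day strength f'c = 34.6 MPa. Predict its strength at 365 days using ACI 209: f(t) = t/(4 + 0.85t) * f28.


f(365) = 365 / (4 + 0.85 * 365) * 34.6
= 365 / 314.25 * 34.6
= 40.19 MPa

40.19


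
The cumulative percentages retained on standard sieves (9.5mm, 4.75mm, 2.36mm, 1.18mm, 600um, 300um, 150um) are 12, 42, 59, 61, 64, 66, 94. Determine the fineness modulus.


FM = sum(cumulative % retained) / 100
= 398 / 100
= 3.98

3.98


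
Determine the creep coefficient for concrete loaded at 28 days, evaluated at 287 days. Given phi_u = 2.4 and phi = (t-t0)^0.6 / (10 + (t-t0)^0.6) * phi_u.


dt = 287 - 28 = 259
phi = 259^0.6 / (10 + 259^0.6) * 2.4
= 1.769

1.769


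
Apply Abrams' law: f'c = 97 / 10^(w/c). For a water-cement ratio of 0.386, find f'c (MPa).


f'c = 97 / 10^0.386
= 97 / 2.432
= 39.88 MPa

39.88


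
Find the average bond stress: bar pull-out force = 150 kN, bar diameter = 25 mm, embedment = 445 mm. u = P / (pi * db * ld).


u = P / (pi * db * ld)
= 150 * 1000 / (pi * 25 * 445)
= 4.292 MPa

4.292


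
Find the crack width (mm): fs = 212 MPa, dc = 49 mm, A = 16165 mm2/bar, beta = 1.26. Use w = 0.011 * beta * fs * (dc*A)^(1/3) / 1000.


w = 0.011 * beta * fs * (dc * A)^(1/3) / 1000
= 0.011 * 1.26 * 212 * (49 * 16165)^(1/3) / 1000
= 0.272 mm

0.272


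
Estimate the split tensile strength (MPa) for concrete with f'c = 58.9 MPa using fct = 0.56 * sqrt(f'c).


fct = 0.56 * sqrt(58.9)
= 0.56 * 7.675
= 4.298 MPa

4.298


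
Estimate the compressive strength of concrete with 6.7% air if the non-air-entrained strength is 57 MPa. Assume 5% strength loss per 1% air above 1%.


Strength loss = (6.7 - 1) * 5 = 28.5%
f'c = 57 * (1 - 28.5/100)
= 40.76 MPa

40.76


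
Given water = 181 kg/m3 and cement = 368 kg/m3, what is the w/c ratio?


w/c = water / cement
w/c = 181 / 368 = 0.492

0.492


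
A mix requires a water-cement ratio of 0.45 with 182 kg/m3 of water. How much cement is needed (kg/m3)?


Cement = water / (w/c)
= 182 / 0.45
= 404.4 kg/m3

404.4


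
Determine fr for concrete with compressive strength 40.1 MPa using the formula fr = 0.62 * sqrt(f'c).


fr = 0.62 * sqrt(40.1)
= 3.926 MPa

3.926


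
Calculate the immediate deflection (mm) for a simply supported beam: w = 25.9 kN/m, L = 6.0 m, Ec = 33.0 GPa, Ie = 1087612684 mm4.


Convert: L = 6.0 m = 6000 mm, Ec = 33.0 GPa = 33000 MPa
delta = 5 * 25.9 * 6000^4 / (384 * 33000 * 1087612684)
= 12.18 mm

12.18


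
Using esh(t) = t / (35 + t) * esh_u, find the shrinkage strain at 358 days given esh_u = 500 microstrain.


esh(358) = 358 / (35 + 358) * 500
= 358 / 393 * 500
= 455.5 microstrain

455.5


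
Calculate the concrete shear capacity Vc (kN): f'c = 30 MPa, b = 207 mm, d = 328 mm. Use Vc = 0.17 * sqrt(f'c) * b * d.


Vc = 0.17 * sqrt(30) * 207 * 328 / 1000
= 63.22 kN

63.22


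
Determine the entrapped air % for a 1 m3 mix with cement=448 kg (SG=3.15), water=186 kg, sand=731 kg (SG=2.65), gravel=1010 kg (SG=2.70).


Vol cement = 448 / (3.15 * 1000) = 0.142222 m3
Vol water = 186 / 1000 = 0.186 m3
Vol sand = 731 / (2.65 * 1000) = 0.275849 m3
Vol gravel = 1010 / (2.70 * 1000) = 0.374074 m3
Total solid + water volume = 0.978145 m3
Air = (1 - 0.978145) * 100 = 2.19%

2.19


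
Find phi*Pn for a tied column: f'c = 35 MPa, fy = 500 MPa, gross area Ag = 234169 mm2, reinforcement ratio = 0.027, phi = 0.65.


Ast = rho * Ag = 0.027 * 234169 = 6322.563 mm2
phi*Pn = 0.65 * 0.80 * (0.85 * 35 * (234169 - 6322.563) + 500 * 6322.563) / 1000
= 5168.65 kN

5168.65


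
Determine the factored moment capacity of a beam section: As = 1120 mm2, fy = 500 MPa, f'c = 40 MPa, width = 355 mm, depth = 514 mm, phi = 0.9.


a = As * fy / (0.85 * f'c * b)
= 1120 * 500 / (0.85 * 40 * 355)
= 46.396 mm
Mn = As * fy * (d - a/2) / 10^6
= 274.8491 kN-m
phi*Mn = 0.9 * 274.8491 = 247.36 kN-m

247.36


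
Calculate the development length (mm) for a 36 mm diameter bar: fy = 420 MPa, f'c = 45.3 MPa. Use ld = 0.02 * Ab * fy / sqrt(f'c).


Ab = pi * 36^2 / 4 = 1017.876 mm2
ld = 0.02 * 1017.876 * 420 / sqrt(45.3)
= 1270.4 mm

1270.4


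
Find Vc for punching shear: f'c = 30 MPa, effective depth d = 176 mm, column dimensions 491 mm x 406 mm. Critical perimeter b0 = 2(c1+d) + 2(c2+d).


b0 = 2*(491 + 176) + 2*(406 + 176) = 2498 mm
Vc = 0.33 * sqrt(30) * 2498 * 176 / 1000
= 794.66 kN

794.66


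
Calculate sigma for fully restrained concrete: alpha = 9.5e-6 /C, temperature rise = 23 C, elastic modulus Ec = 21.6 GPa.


sigma = alpha * dT * Ec
= 9.5e-6 * 23 * 21.6 * 1000
= 4.72 MPa

4.72


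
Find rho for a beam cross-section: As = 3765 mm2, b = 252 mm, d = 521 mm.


rho = As / (b * d)
= 3765 / (252 * 521)
= 0.0287

0.0287


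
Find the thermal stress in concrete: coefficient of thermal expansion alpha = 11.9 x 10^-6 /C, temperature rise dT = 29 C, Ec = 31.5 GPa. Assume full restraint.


sigma = alpha * dT * Ec
= 11.9e-6 * 29 * 31.5 * 1000
= 10.871 MPa

10.871


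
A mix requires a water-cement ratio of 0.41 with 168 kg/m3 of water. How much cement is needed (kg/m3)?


Cement = water / (w/c)
= 168 / 0.41
= 409.8 kg/m3

409.8


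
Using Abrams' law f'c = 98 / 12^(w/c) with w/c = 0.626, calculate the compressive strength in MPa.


f'c = 98 / 12^0.626
= 98 / 4.738
= 20.69 MPa

20.69


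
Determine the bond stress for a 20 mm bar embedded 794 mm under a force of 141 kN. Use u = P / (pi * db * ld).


u = P / (pi * db * ld)
= 141 * 1000 / (pi * 20 * 794)
= 2.826 MPa

2.826


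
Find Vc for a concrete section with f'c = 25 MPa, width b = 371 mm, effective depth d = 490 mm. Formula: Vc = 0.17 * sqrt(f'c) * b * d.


Vc = 0.17 * sqrt(25) * 371 * 490 / 1000
= 154.52 kN

154.52


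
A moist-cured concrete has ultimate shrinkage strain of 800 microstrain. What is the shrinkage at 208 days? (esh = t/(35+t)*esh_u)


esh(208) = 208 / (35 + 208) * 800
= 208 / 243 * 800
= 684.8 microstrain

684.8


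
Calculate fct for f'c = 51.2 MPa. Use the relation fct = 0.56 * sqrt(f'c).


fct = 0.56 * sqrt(51.2)
= 0.56 * 7.155
= 4.007 MPa

4.007


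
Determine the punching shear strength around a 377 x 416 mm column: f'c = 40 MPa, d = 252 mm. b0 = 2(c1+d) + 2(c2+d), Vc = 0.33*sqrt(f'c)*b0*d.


b0 = 2*(377 + 252) + 2*(416 + 252) = 2594 mm
Vc = 0.33 * sqrt(40) * 2594 * 252 / 1000
= 1364.31 kN

1364.31


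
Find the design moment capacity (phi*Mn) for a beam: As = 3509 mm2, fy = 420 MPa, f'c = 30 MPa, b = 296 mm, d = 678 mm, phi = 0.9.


a = As * fy / (0.85 * f'c * b)
= 3509 * 420 / (0.85 * 30 * 296)
= 195.2544 mm
Mn = As * fy * (d - a/2) / 10^6
= 855.3418 kN-m
phi*Mn = 0.9 * 855.3418 = 769.81 kN-m

769.81


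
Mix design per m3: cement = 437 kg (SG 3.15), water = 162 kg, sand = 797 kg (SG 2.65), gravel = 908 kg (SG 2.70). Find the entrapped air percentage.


Vol cement = 437 / (3.15 * 1000) = 0.13873 m3
Vol water = 162 / 1000 = 0.162 m3
Vol sand = 797 / (2.65 * 1000) = 0.300755 m3
Vol gravel = 908 / (2.70 * 1000) = 0.336296 m3
Total solid + water volume = 0.937781 m3
Air = (1 - 0.937781) * 100 = 6.22%

6.22


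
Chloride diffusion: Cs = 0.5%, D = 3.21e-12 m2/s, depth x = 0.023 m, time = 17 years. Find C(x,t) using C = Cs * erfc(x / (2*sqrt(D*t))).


t_seconds = 17 * 365.25 * 24 * 3600 = 536479200.0 s
arg = 0.023 / (2 * sqrt(3.21e-12 * 536479200.0))
= 0.2771
erfc(0.2771) = 0.6951
C = 0.5 * 0.6951 = 0.3476%

0.3476


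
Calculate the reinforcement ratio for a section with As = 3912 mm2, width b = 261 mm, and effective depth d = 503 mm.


rho = As / (b * d)
= 3912 / (261 * 503)
= 0.0298

0.0298


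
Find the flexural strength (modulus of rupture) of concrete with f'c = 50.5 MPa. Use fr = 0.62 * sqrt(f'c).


fr = 0.62 * sqrt(50.5)
= 4.406 MPa

4.406


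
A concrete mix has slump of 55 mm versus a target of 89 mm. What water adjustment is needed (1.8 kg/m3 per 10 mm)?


Difference = 89 - 55 = 34 mm
Water adjustment = 34 * 1.8 / 10 = 6.1 kg/m3

6.1


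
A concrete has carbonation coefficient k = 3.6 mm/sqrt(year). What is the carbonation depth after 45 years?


depth = k * sqrt(t)
= 3.6 * sqrt(45)
= 24.15 mm

24.15


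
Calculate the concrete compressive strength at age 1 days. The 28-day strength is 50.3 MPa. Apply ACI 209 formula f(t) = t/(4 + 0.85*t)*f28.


f(1) = 1 / (4 + 0.85 * 1) * 50.3
= 1 / 4.85 * 50.3
= 10.37 MPa

10.37


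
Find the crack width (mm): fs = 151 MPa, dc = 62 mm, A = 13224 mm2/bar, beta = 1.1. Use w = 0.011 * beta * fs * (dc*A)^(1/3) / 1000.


w = 0.011 * beta * fs * (dc * A)^(1/3) / 1000
= 0.011 * 1.1 * 151 * (62 * 13224)^(1/3) / 1000
= 0.171 mm

0.171


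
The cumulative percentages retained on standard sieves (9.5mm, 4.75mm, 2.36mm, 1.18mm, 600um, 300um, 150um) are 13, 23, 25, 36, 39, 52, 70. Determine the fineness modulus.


FM = sum(cumulative % retained) / 100
= 258 / 100
= 2.58

2.58


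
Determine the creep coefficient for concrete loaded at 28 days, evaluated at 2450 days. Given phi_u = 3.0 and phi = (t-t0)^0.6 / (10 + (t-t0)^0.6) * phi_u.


dt = 2450 - 28 = 2422
phi = 2422^0.6 / (10 + 2422^0.6) * 3.0
= 2.744

2.744


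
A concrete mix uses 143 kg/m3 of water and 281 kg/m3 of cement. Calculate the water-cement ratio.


w/c = water / cement
w/c = 143 / 281 = 0.509

0.509
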